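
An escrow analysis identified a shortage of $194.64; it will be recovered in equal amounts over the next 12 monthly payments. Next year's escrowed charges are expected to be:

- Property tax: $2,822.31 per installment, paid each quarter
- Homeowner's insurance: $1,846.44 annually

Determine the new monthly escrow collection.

$1,110.86

Property tax = $2,822.31 × 4 = $11,289.24
Homeowner's insurance = $1,846.44
Yearly total = $11,289.24 + $1,846.44 = $13,135.68
Monthly = $13,135.68 ÷ 12 = $1,094.64
Shortage per month = $194.64 / 12 = $16.22
Adjusted monthly = $1,094.64 + $16.22 = $1,110.86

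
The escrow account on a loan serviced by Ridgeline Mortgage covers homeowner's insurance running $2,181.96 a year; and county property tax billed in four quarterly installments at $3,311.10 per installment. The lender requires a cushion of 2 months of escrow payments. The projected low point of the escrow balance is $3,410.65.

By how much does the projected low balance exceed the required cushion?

Homeowner's insurance: $2,181.96 per year
County property tax: $3,311.10 × 4 = $13,244.40 per year
Total annual escrow = $2,181.96 + $13,244.40 = $15,426.36
Monthly escrow = $15,426.36 ÷ 12 = $1,285.53
Cushion = 2 × $1,285.53 = $2,571.06
Excess over cushion: $3,410.65 − $2,571.06 = $839.59

$839.59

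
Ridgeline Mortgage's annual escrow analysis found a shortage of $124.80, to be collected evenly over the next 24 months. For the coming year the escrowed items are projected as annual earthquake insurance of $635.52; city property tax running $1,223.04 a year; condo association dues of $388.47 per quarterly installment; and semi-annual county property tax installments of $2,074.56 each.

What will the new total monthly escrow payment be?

Earthquake insurance — $635.52 annually
City property tax — $1,223.04 annually
Condo association dues — $388.47 × 4 = $1,553.88 annually
County property tax — $2,074.56 × 2 = $4,149.12 annually
Total annual escrow = $635.52 + $1,223.04 + $1,553.88 + $4,149.12 = $7,561.56
Monthly escrow = $7,561.56 ÷ 12 = $630.13
Shortage per month = $124.80 ÷ 24 = $5.20
Adjusted monthly = $630.13 + $5.20 = $635.33

$635.33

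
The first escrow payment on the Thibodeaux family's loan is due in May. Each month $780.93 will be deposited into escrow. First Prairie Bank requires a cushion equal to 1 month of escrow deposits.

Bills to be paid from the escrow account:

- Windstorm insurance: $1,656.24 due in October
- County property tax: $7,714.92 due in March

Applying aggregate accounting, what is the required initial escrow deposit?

Cushion = 1 × $780.93 = $780.93
Trial balance (start $0, +$780.93 each month, − disbursements):
  May: +$780.93 → $780.93
  Jun: +$780.93 → $1,561.86
  Jul: +$780.93 → $2,342.79
  Aug: +$780.93 → $3,123.72
  Sep: +$780.93 → $3,904.65
  Oct: +$780.93 − $1,656.24 → $3,029.34
  Nov: +$780.93 → $3,810.27
  Dec: +$780.93 → $4,591.20
  Jan: +$780.93 → $5,372.13
  Feb: +$780.93 → $6,153.06
  Mar: +$780.93 − $7,714.92 → -$780.93
  Apr: +$780.93 → $0.00
Lowest trial balance = -$780.93 (Mar)
Initial deposit = cushion − low point = $780.93 − (-$780.93) = $1,561.86

$1,561.86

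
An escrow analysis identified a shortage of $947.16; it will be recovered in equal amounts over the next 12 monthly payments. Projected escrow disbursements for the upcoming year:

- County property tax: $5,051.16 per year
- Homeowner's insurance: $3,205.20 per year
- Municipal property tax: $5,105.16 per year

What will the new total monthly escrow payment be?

$1,192.39

County property tax — $5,051.16
Homeowner's insurance — $3,205.20
Municipal property tax — $5,105.16
Yearly total = $5,051.16 + $3,205.20 + $5,105.16 = $13,361.52
Per month = $13,361.52 / 12 = $1,113.46
Shortage spread = $947.16 / 12 = $78.93/mo
Adjusted monthly = $1,113.46 + $78.93 = $1,192.39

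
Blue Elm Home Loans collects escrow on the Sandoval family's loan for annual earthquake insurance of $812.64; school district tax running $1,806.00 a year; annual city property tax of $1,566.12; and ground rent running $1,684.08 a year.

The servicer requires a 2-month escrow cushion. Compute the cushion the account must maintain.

$978.14

Earthquake insurance = $812.64/yr
School district tax = $1,806.00/yr
City property tax = $1,566.12/yr
Ground rent = $1,684.08/yr
Combined annual = $5,868.84
Base monthly escrow = $5,868.84 ÷ 12 = $489.07
Reserve = 2 × $489.07 = $978.14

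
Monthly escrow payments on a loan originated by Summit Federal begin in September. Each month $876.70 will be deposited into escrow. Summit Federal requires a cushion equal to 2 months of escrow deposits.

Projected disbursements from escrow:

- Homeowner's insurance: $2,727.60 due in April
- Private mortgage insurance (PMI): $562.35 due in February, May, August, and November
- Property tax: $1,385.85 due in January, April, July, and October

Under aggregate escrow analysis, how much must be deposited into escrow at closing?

$2,749.65

Cushion = 2 × $876.70 = $1,753.40
Trial balance (start $0, +$876.70 each month, − disbursements):
  Sep: +$876.70 → $876.70
  Oct: +$876.70 − $1,385.85 → $367.55
  Nov: +$876.70 − $562.35 → $681.90
  Dec: +$876.70 → $1,558.60
  Jan: +$876.70 − $1,385.85 → $1,049.45
  Feb: +$876.70 − $562.35 → $1,363.80
  Mar: +$876.70 → $2,240.50
  Apr: +$876.70 − $4,113.45 → -$996.25
  May: +$876.70 − $562.35 → -$681.90
  Jun: +$876.70 → $194.80
  Jul: +$876.70 − $1,385.85 → -$314.35
  Aug: +$876.70 − $562.35 → $0.00
Lowest trial balance = -$996.25 (Apr)
Initial deposit = cushion − low point = $1,753.40 − (-$996.25) = $2,749.65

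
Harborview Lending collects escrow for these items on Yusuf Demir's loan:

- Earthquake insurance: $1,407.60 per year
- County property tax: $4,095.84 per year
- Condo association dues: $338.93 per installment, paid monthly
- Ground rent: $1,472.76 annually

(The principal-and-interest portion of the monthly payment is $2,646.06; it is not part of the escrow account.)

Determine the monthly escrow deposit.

Earthquake insurance = $1,407.60 annually
County property tax = $4,095.84 annually
Condo association dues = $338.93 × 12 = $4,067.16 annually
Ground rent = $1,472.76 annually
Total per year = $1,407.60 + $4,095.84 + $4,067.16 + $1,472.76 = $11,043.36
Monthly = $11,043.36 ÷ 12 = $920.28

$920.28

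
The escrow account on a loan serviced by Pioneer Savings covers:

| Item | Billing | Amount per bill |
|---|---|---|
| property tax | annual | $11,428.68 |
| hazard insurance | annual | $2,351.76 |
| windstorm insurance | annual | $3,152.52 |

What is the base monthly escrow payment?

Property tax: $11,428.68/yr
Hazard insurance: $2,351.76/yr
Windstorm insurance: $3,152.52/yr
Total per year = $11,428.68 + $2,351.76 + $3,152.52 = $16,932.96
Per month = $16,932.96 / 12 = $1,411.08

$1,411.08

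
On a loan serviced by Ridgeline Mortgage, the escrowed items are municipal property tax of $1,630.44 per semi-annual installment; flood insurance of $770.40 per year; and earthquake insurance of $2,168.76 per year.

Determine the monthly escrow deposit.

Municipal property tax = $1,630.44 × 2 = $3,260.88 annually
Flood insurance = $770.40 annually
Earthquake insurance = $2,168.76 annually
Total per year = $6,200.04
Monthly escrow = $6,200.04 ÷ 12 = $516.67

$516.67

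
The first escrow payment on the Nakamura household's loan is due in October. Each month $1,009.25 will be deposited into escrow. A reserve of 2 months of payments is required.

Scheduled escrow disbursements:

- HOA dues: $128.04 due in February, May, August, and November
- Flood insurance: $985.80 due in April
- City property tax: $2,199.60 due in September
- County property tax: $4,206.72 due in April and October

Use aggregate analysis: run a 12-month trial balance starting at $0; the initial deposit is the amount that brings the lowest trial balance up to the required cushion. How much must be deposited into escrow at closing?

$5,215.97

Cushion = 2 × $1,009.25 = $2,018.50
Trial balance (start $0, +$1,009.25 each month, − disbursements):
  Oct: +$1,009.25 − $4,206.72 → -$3,197.47
  Nov: +$1,009.25 − $128.04 → -$2,316.26
  Dec: +$1,009.25 → -$1,307.01
  Jan: +$1,009.25 → -$297.76
  Feb: +$1,009.25 − $128.04 → $583.45
  Mar: +$1,009.25 → $1,592.70
  Apr: +$1,009.25 − $5,192.52 → -$2,590.57
  May: +$1,009.25 − $128.04 → -$1,709.36
  Jun: +$1,009.25 → -$700.11
  Jul: +$1,009.25 → $309.14
  Aug: +$1,009.25 − $128.04 → $1,190.35
  Sep: +$1,009.25 − $2,199.60 → $0.00
Lowest trial balance = -$3,197.47 (Oct)
Initial deposit = cushion − low point = $2,018.50 − (-$3,197.47) = $5,215.97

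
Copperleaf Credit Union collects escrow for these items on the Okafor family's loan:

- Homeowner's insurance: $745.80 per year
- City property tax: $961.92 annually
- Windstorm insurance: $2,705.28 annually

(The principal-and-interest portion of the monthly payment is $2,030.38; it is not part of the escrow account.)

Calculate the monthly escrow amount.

$367.75

Homeowner's insurance — $745.80 annually
City property tax — $961.92 annually
Windstorm insurance — $2,705.28 annually
Yearly total = $745.80 + $961.92 + $2,705.28 = $4,413.00
Per month = $4,413.00 / 12 = $367.75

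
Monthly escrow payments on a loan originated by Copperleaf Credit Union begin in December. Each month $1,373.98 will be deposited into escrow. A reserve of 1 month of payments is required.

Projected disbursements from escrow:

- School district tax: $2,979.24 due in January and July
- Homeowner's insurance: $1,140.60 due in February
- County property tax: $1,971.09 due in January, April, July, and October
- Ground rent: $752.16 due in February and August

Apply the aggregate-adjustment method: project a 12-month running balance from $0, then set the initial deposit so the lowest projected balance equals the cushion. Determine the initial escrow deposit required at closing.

$4,146.65

Cushion = 1 × $1,373.98 = $1,373.98
Trial balance (start $0, +$1,373.98 each month, − disbursements):
  Dec: +$1,373.98 → $1,373.98
  Jan: +$1,373.98 − $4,950.33 → -$2,202.37
  Feb: +$1,373.98 − $1,892.76 → -$2,721.15
  Mar: +$1,373.98 → -$1,347.17
  Apr: +$1,373.98 − $1,971.09 → -$1,944.28
  May: +$1,373.98 → -$570.30
  Jun: +$1,373.98 → $803.68
  Jul: +$1,373.98 − $4,950.33 → -$2,772.67
  Aug: +$1,373.98 − $752.16 → -$2,150.85
  Sep: +$1,373.98 → -$776.87
  Oct: +$1,373.98 − $1,971.09 → -$1,373.98
  Nov: +$1,373.98 → $0.00
Lowest trial balance = -$2,772.67 (Jul)
Initial deposit = cushion − low point = $1,373.98 − (-$2,772.67) = $4,146.65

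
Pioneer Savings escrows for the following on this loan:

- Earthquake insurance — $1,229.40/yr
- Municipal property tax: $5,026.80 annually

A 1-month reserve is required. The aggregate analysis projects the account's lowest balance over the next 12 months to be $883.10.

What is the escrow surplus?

$361.75

Earthquake insurance = $1,229.40 per year
Municipal property tax = $5,026.80 per year
Total annual escrow = $6,256.20
Per month = $6,256.20 ÷ 12 = $521.35
Cushion = 1 × $521.35 = $521.35
Surplus = $883.10 − $521.35 = $361.75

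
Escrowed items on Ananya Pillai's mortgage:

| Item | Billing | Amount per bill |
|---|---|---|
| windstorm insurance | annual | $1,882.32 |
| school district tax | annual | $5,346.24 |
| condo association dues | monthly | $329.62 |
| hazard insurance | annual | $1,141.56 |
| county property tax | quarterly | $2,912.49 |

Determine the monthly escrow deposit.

$1,997.96

Windstorm insurance: $1,882.32/yr
School district tax: $5,346.24/yr
Condo association dues: $329.62 × 12 = $3,955.44/yr
Hazard insurance: $1,141.56/yr
County property tax: $2,912.49 × 4 = $11,649.96/yr
Total per year = $23,975.52
Monthly escrow = $23,975.52 / 12 = $1,997.96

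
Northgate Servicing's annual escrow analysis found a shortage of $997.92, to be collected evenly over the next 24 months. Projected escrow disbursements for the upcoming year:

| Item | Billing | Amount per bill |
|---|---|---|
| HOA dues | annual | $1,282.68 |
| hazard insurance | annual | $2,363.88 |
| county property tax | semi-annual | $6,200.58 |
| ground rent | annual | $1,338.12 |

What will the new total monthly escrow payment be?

HOA dues: $1,282.68 per year
Hazard insurance: $2,363.88 per year
County property tax: $6,200.58 × 2 = $12,401.16 per year
Ground rent: $1,338.12 per year
Total annual escrow = $1,282.68 + $2,363.88 + $12,401.16 + $1,338.12 = $17,385.84
Per month = $17,385.84 ÷ 12 = $1,448.82
Shortage spread = $997.92 / 24 = $41.58/mo
Adjusted monthly = $1,448.82 + $41.58 = $1,490.40

$1,490.40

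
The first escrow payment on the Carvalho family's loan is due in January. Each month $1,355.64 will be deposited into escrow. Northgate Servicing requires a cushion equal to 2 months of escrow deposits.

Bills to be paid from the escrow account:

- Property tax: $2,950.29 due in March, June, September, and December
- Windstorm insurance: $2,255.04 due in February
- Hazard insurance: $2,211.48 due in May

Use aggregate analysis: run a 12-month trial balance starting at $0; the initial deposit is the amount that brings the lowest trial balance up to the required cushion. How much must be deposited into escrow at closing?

Cushion = 2 × $1,355.64 = $2,711.28
Trial balance (start $0, +$1,355.64 each month, − disbursements):
  Jan: +$1,355.64 → $1,355.64
  Feb: +$1,355.64 − $2,255.04 → $456.24
  Mar: +$1,355.64 − $2,950.29 → -$1,138.41
  Apr: +$1,355.64 → $217.23
  May: +$1,355.64 − $2,211.48 → -$638.61
  Jun: +$1,355.64 − $2,950.29 → -$2,233.26
  Jul: +$1,355.64 → -$877.62
  Aug: +$1,355.64 → $478.02
  Sep: +$1,355.64 − $2,950.29 → -$1,116.63
  Oct: +$1,355.64 → $239.01
  Nov: +$1,355.64 → $1,594.65
  Dec: +$1,355.64 − $2,950.29 → $0.00
Lowest trial balance = -$2,233.26 (Jun)
Initial deposit = cushion − low point = $2,711.28 − (-$2,233.26) = $4,944.54

$4,944.54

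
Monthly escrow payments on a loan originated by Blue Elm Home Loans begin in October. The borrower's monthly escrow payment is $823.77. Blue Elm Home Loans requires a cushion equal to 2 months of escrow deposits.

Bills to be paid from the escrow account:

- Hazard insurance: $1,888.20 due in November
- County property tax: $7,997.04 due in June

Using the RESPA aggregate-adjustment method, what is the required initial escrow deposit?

Cushion = 2 × $823.77 = $1,647.54
Trial balance (start $0, +$823.77 each month, − disbursements):
  Oct: +$823.77 → $823.77
  Nov: +$823.77 − $1,888.20 → -$240.66
  Dec: +$823.77 → $583.11
  Jan: +$823.77 → $1,406.88
  Feb: +$823.77 → $2,230.65
  Mar: +$823.77 → $3,054.42
  Apr: +$823.77 → $3,878.19
  May: +$823.77 → $4,701.96
  Jun: +$823.77 − $7,997.04 → -$2,471.31
  Jul: +$823.77 → -$1,647.54
  Aug: +$823.77 → -$823.77
  Sep: +$823.77 → $0.00
Lowest trial balance = -$2,471.31 (Jun)
Initial deposit = cushion − low point = $1,647.54 − (-$2,471.31) = $4,118.85

$4,118.85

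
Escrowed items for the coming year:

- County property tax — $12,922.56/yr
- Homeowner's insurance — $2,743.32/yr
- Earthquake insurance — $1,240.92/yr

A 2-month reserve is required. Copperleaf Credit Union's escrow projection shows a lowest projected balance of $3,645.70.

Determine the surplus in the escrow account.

$827.90

County property tax = $12,922.56 per year
Homeowner's insurance = $2,743.32 per year
Earthquake insurance = $1,240.92 per year
Combined annual = $12,922.56 + $2,743.32 + $1,240.92 = $16,906.80
Monthly escrow = $16,906.80 ÷ 12 = $1,408.90
Cushion = 2 × $1,408.90 = $2,817.80
Surplus = $3,645.70 − $2,817.80 = $827.90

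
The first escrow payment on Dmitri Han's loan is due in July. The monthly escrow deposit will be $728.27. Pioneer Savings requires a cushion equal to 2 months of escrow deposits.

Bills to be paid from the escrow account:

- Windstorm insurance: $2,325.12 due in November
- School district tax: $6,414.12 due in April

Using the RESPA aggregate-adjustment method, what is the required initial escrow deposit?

$2,913.08

Cushion = 2 × $728.27 = $1,456.54
Trial balance (start $0, +$728.27 each month, − disbursements):
  Jul: +$728.27 → $728.27
  Aug: +$728.27 → $1,456.54
  Sep: +$728.27 → $2,184.81
  Oct: +$728.27 → $2,913.08
  Nov: +$728.27 − $2,325.12 → $1,316.23
  Dec: +$728.27 → $2,044.50
  Jan: +$728.27 → $2,772.77
  Feb: +$728.27 → $3,501.04
  Mar: +$728.27 → $4,229.31
  Apr: +$728.27 − $6,414.12 → -$1,456.54
  May: +$728.27 → -$728.27
  Jun: +$728.27 → $0.00
Lowest trial balance = -$1,456.54 (Apr)
Initial deposit = cushion − low point = $1,456.54 − (-$1,456.54) = $2,913.08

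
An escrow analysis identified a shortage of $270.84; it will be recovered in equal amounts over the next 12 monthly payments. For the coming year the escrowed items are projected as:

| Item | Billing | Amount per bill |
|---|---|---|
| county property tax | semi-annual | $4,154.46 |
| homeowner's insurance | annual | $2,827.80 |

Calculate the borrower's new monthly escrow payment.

County property tax — $4,154.46 × 2 = $8,308.92
Homeowner's insurance — $2,827.80
Yearly total = $8,308.92 + $2,827.80 = $11,136.72
Monthly = $11,136.72 / 12 = $928.06
Monthly shortage recovery: $270.84 ÷ 12 = $22.57
New monthly escrow = $928.06 + $22.57 = $950.63

$950.63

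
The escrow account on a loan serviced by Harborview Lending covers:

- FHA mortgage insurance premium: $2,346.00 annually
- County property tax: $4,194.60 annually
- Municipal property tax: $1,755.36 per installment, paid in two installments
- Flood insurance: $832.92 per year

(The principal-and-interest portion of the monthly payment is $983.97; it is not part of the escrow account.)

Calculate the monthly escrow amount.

FHA mortgage insurance premium = $2,346.00 per year
County property tax = $4,194.60 per year
Municipal property tax = $1,755.36 × 2 = $3,510.72 per year
Flood insurance = $832.92 per year
Total annual escrow = $2,346.00 + $4,194.60 + $3,510.72 + $832.92 = $10,884.24
Monthly escrow = $10,884.24 / 12 = $907.02

$907.02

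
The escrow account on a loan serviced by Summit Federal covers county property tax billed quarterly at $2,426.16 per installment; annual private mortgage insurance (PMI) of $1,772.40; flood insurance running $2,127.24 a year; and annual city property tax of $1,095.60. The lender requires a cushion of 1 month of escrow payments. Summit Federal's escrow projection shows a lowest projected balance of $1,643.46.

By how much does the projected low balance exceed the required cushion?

$418.47

County property tax = $2,426.16 × 4 = $9,704.64/yr
Private mortgage insurance (PMI) = $1,772.40/yr
Flood insurance = $2,127.24/yr
City property tax = $1,095.60/yr
Yearly total = $14,699.88
Per month = $14,699.88 ÷ 12 = $1,224.99
Required reserve = 1 × $1,224.99 = $1,224.99
Excess over cushion: $1,643.46 − $1,224.99 = $418.47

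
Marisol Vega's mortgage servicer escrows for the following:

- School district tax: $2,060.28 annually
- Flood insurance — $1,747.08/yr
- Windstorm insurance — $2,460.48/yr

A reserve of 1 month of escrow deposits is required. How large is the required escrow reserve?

$522.32

School district tax — $2,060.28
Flood insurance — $1,747.08
Windstorm insurance — $2,460.48
Annual escrow total = $2,060.28 + $1,747.08 + $2,460.48 = $6,267.84
Base monthly escrow = $6,267.84 ÷ 12 = $522.32
Required cushion = 1 × $522.32 = $522.32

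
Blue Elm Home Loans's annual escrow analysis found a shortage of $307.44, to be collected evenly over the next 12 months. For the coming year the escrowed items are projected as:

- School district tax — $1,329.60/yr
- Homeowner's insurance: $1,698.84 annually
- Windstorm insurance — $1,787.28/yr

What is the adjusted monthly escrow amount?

$426.93

School district tax = $1,329.60/yr
Homeowner's insurance = $1,698.84/yr
Windstorm insurance = $1,787.28/yr
Total annual escrow = $1,329.60 + $1,698.84 + $1,787.28 = $4,815.72
Base monthly escrow = $4,815.72 / 12 = $401.31
Monthly shortage recovery: $307.44 / 12 = $25.62
Adjusted monthly = $401.31 + $25.62 = $426.93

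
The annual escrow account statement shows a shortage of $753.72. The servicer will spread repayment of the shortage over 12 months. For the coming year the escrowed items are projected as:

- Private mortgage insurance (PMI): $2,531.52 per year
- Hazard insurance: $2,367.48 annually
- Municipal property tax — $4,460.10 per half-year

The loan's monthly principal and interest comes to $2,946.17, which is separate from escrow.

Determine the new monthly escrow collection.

Private mortgage insurance (PMI) — $2,531.52 per year
Hazard insurance — $2,367.48 per year
Municipal property tax — $4,460.10 × 2 = $8,920.20 per year
Total per year = $13,819.20
Monthly = $13,819.20 ÷ 12 = $1,151.60
Shortage per month = $753.72 ÷ 12 = $62.81
Adjusted monthly = $1,151.60 + $62.81 = $1,214.41

$1,214.41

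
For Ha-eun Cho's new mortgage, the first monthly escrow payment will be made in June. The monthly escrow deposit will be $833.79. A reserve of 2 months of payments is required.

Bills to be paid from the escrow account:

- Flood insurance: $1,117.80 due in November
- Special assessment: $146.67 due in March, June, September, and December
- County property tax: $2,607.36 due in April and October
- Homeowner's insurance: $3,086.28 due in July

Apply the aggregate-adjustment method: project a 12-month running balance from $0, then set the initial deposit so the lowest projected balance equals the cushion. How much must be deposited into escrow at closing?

$3,769.62

Cushion = 2 × $833.79 = $1,667.58
Trial balance (start $0, +$833.79 each month, − disbursements):
  Jun: +$833.79 − $146.67 → $687.12
  Jul: +$833.79 − $3,086.28 → -$1,565.37
  Aug: +$833.79 → -$731.58
  Sep: +$833.79 − $146.67 → -$44.46
  Oct: +$833.79 − $2,607.36 → -$1,818.03
  Nov: +$833.79 − $1,117.80 → -$2,102.04
  Dec: +$833.79 − $146.67 → -$1,414.92
  Jan: +$833.79 → -$581.13
  Feb: +$833.79 → $252.66
  Mar: +$833.79 − $146.67 → $939.78
  Apr: +$833.79 − $2,607.36 → -$833.79
  May: +$833.79 → $0.00
Lowest trial balance = -$2,102.04 (Nov)
Initial deposit = cushion − low point = $1,667.58 − (-$2,102.04) = $3,769.62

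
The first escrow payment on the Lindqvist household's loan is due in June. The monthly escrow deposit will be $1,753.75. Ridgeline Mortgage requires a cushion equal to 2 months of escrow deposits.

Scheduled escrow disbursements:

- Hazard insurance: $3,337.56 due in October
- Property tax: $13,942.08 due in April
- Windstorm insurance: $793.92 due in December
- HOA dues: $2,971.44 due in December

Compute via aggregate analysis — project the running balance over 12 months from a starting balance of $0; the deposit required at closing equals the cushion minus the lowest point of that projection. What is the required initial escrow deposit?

$5,261.25

Cushion = 2 × $1,753.75 = $3,507.50
Trial balance (start $0, +$1,753.75 each month, − disbursements):
  Jun: +$1,753.75 → $1,753.75
  Jul: +$1,753.75 → $3,507.50
  Aug: +$1,753.75 → $5,261.25
  Sep: +$1,753.75 → $7,015.00
  Oct: +$1,753.75 − $3,337.56 → $5,431.19
  Nov: +$1,753.75 → $7,184.94
  Dec: +$1,753.75 − $3,765.36 → $5,173.33
  Jan: +$1,753.75 → $6,927.08
  Feb: +$1,753.75 → $8,680.83
  Mar: +$1,753.75 → $10,434.58
  Apr: +$1,753.75 − $13,942.08 → -$1,753.75
  May: +$1,753.75 → $0.00
Lowest trial balance = -$1,753.75 (Apr)
Initial deposit = cushion − low point = $3,507.50 − (-$1,753.75) = $5,261.25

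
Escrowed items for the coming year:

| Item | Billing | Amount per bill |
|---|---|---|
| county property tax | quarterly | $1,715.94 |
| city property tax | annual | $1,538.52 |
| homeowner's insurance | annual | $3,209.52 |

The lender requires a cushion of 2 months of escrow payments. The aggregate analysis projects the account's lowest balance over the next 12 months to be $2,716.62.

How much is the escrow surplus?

$781.32

County property tax = $1,715.94 × 4 = $6,863.76 per year
City property tax = $1,538.52 per year
Homeowner's insurance = $3,209.52 per year
Yearly total = $11,611.80
Per month = $11,611.80 / 12 = $967.65
Required reserve = 2 × $967.65 = $1,935.30
Excess over cushion: $2,716.62 − $1,935.30 = $781.32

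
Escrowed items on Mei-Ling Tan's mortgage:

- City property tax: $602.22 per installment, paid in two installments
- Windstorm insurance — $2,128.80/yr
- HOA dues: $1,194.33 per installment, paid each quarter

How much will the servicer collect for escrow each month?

$675.88

City property tax = $602.22 × 2 = $1,204.44
Windstorm insurance = $2,128.80
HOA dues = $1,194.33 × 4 = $4,777.32
Annual escrow total = $8,110.56
Monthly escrow = $8,110.56 / 12 = $675.88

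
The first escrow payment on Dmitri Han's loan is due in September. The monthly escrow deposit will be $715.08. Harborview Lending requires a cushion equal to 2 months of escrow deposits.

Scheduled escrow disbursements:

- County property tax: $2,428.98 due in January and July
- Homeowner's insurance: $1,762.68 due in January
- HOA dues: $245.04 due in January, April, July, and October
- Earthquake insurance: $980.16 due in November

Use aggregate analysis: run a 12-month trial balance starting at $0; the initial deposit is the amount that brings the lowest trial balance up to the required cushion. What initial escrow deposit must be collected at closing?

$3,516.66

Cushion = 2 × $715.08 = $1,430.16
Trial balance (start $0, +$715.08 each month, − disbursements):
  Sep: +$715.08 → $715.08
  Oct: +$715.08 − $245.04 → $1,185.12
  Nov: +$715.08 − $980.16 → $920.04
  Dec: +$715.08 → $1,635.12
  Jan: +$715.08 − $4,436.70 → -$2,086.50
  Feb: +$715.08 → -$1,371.42
  Mar: +$715.08 → -$656.34
  Apr: +$715.08 − $245.04 → -$186.30
  May: +$715.08 → $528.78
  Jun: +$715.08 → $1,243.86
  Jul: +$715.08 − $2,674.02 → -$715.08
  Aug: +$715.08 → $0.00
Lowest trial balance = -$2,086.50 (Jan)
Initial deposit = cushion − low point = $1,430.16 − (-$2,086.50) = $3,516.66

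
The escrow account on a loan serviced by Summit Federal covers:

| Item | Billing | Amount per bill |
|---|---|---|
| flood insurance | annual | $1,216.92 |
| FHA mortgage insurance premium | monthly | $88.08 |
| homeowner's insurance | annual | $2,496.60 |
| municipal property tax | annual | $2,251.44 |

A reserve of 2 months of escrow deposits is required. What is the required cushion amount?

$1,170.32

Flood insurance = $1,216.92/yr
FHA mortgage insurance premium = $88.08 × 12 = $1,056.96/yr
Homeowner's insurance = $2,496.60/yr
Municipal property tax = $2,251.44/yr
Combined annual = $1,216.92 + $1,056.96 + $2,496.60 + $2,251.44 = $7,021.92
Per month = $7,021.92 ÷ 12 = $585.16
Required cushion = 2 × $585.16 = $1,170.32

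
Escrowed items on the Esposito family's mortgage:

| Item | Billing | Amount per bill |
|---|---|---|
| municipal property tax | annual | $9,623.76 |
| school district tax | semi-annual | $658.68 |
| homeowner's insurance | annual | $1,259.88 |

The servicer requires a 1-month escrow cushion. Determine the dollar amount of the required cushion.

$1,016.75

Municipal property tax = $9,623.76 per year
School district tax = $658.68 × 2 = $1,317.36 per year
Homeowner's insurance = $1,259.88 per year
Annual escrow total = $9,623.76 + $1,317.36 + $1,259.88 = $12,201.00
Base monthly escrow = $12,201.00 / 12 = $1,016.75
Reserve = 1 × $1,016.75 = $1,016.75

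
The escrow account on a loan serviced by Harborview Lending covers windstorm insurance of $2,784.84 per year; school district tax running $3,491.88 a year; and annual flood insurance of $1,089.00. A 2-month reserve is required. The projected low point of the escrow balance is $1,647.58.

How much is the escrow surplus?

$419.96

Windstorm insurance — $2,784.84 annually
School district tax — $3,491.88 annually
Flood insurance — $1,089.00 annually
Combined annual = $7,365.72
Base monthly escrow = $7,365.72 ÷ 12 = $613.81
Required reserve = 2 × $613.81 = $1,227.62
Surplus = $1,647.58 − $1,227.62 = $419.96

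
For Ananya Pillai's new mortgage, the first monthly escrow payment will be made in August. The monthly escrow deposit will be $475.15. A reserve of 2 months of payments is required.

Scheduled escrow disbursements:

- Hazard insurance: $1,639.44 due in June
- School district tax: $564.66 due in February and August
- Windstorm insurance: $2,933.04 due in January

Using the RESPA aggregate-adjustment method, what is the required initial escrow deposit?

$1,686.61

Cushion = 2 × $475.15 = $950.30
Trial balance (start $0, +$475.15 each month, − disbursements):
  Aug: +$475.15 − $564.66 → -$89.51
  Sep: +$475.15 → $385.64
  Oct: +$475.15 → $860.79
  Nov: +$475.15 → $1,335.94
  Dec: +$475.15 → $1,811.09
  Jan: +$475.15 − $2,933.04 → -$646.80
  Feb: +$475.15 − $564.66 → -$736.31
  Mar: +$475.15 → -$261.16
  Apr: +$475.15 → $213.99
  May: +$475.15 → $689.14
  Jun: +$475.15 − $1,639.44 → -$475.15
  Jul: +$475.15 → $0.00
Lowest trial balance = -$736.31 (Feb)
Initial deposit = cushion − low point = $950.30 − (-$736.31) = $1,686.61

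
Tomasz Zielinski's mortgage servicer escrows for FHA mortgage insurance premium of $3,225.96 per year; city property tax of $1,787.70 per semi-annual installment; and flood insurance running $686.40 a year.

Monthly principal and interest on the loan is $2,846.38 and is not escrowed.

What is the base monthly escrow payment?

FHA mortgage insurance premium — $3,225.96
City property tax — $1,787.70 × 2 = $3,575.40
Flood insurance — $686.40
Total annual escrow = $7,487.76
Monthly escrow = $7,487.76 ÷ 12 = $623.98

$623.98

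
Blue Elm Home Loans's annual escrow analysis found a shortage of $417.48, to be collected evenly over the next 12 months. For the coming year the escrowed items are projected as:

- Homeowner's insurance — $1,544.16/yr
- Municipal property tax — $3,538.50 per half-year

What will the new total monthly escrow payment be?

$753.22

Homeowner's insurance: $1,544.16/yr
Municipal property tax: $3,538.50 × 2 = $7,077.00/yr
Total annual escrow = $8,621.16
Monthly escrow = $8,621.16 / 12 = $718.43
Shortage per month = $417.48 ÷ 12 = $34.79
New monthly escrow = $718.43 + $34.79 = $753.22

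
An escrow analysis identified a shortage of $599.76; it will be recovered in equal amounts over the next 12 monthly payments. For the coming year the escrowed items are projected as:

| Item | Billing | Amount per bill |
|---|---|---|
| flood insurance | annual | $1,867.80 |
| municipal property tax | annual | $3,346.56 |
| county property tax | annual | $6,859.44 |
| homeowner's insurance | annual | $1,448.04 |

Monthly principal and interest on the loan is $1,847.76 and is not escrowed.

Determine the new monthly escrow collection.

$1,176.80

Flood insurance — $1,867.80
Municipal property tax — $3,346.56
County property tax — $6,859.44
Homeowner's insurance — $1,448.04
Total annual escrow = $1,867.80 + $3,346.56 + $6,859.44 + $1,448.04 = $13,521.84
Monthly = $13,521.84 ÷ 12 = $1,126.82
Shortage per month = $599.76 ÷ 12 = $49.98
Adjusted monthly = $1,126.82 + $49.98 = $1,176.80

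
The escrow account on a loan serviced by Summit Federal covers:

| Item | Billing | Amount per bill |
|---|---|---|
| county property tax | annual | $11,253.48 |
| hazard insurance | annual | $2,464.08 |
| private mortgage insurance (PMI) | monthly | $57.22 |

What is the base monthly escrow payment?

County property tax: $11,253.48 annually
Hazard insurance: $2,464.08 annually
Private mortgage insurance (PMI): $57.22 × 12 = $686.64 annually
Total annual escrow = $11,253.48 + $2,464.08 + $686.64 = $14,404.20
Monthly escrow = $14,404.20 / 12 = $1,200.35

$1,200.35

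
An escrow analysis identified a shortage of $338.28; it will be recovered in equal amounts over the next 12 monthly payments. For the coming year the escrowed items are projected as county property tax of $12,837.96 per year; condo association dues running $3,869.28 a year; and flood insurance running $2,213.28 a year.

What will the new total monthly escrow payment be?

$1,604.90

County property tax: $12,837.96 per year
Condo association dues: $3,869.28 per year
Flood insurance: $2,213.28 per year
Total annual escrow = $12,837.96 + $3,869.28 + $2,213.28 = $18,920.52
Per month = $18,920.52 ÷ 12 = $1,576.71
Shortage per month = $338.28 ÷ 12 = $28.19
New monthly escrow = $1,576.71 + $28.19 = $1,604.90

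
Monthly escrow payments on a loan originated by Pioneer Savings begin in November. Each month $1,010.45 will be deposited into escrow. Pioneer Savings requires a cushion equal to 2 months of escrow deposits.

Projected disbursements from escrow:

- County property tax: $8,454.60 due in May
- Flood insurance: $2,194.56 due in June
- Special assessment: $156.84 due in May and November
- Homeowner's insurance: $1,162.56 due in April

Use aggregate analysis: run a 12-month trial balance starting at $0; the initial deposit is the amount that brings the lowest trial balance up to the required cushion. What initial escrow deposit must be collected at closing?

Cushion = 2 × $1,010.45 = $2,020.90
Trial balance (start $0, +$1,010.45 each month, − disbursements):
  Nov: +$1,010.45 − $156.84 → $853.61
  Dec: +$1,010.45 → $1,864.06
  Jan: +$1,010.45 → $2,874.51
  Feb: +$1,010.45 → $3,884.96
  Mar: +$1,010.45 → $4,895.41
  Apr: +$1,010.45 − $1,162.56 → $4,743.30
  May: +$1,010.45 − $8,611.44 → -$2,857.69
  Jun: +$1,010.45 − $2,194.56 → -$4,041.80
  Jul: +$1,010.45 → -$3,031.35
  Aug: +$1,010.45 → -$2,020.90
  Sep: +$1,010.45 → -$1,010.45
  Oct: +$1,010.45 → $0.00
Lowest trial balance = -$4,041.80 (Jun)
Initial deposit = cushion − low point = $2,020.90 − (-$4,041.80) = $6,062.70

$6,062.70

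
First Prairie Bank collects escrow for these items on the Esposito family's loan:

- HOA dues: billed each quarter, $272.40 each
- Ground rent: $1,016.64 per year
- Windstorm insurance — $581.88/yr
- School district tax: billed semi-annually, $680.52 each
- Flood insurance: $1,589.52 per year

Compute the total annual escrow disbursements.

$5,638.68

HOA dues: $272.40 × 4 = $1,089.60 annually
Ground rent: $1,016.64 annually
Windstorm insurance: $581.88 annually
School district tax: $680.52 × 2 = $1,361.04 annually
Flood insurance: $1,589.52 annually
Total per year = $1,089.60 + $1,016.64 + $581.88 + $1,361.04 + $1,589.52 = $5,638.68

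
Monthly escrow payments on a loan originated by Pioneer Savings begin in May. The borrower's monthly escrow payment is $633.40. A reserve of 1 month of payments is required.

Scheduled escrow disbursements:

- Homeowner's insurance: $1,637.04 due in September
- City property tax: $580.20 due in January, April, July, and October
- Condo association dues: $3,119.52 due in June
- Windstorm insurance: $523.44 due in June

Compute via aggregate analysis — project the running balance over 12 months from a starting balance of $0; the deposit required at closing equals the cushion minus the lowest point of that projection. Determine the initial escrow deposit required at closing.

$3,326.60

Cushion = 1 × $633.40 = $633.40
Trial balance (start $0, +$633.40 each month, − disbursements):
  May: +$633.40 → $633.40
  Jun: +$633.40 − $3,642.96 → -$2,376.16
  Jul: +$633.40 − $580.20 → -$2,322.96
  Aug: +$633.40 → -$1,689.56
  Sep: +$633.40 − $1,637.04 → -$2,693.20
  Oct: +$633.40 − $580.20 → -$2,640.00
  Nov: +$633.40 → -$2,006.60
  Dec: +$633.40 → -$1,373.20
  Jan: +$633.40 − $580.20 → -$1,320.00
  Feb: +$633.40 → -$686.60
  Mar: +$633.40 → -$53.20
  Apr: +$633.40 − $580.20 → $0.00
Lowest trial balance = -$2,693.20 (Sep)
Initial deposit = cushion − low point = $633.40 − (-$2,693.20) = $3,326.60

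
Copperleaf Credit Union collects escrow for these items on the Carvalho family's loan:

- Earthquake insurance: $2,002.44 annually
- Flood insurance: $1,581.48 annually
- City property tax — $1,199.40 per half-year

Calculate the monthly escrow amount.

$498.56

Earthquake insurance — $2,002.44 per year
Flood insurance — $1,581.48 per year
City property tax — $1,199.40 × 2 = $2,398.80 per year
Total per year = $5,982.72
Per month = $5,982.72 ÷ 12 = $498.56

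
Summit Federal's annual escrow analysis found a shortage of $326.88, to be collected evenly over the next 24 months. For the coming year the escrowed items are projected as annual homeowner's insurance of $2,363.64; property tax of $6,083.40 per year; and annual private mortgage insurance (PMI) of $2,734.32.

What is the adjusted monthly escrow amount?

Homeowner's insurance: $2,363.64
Property tax: $6,083.40
Private mortgage insurance (PMI): $2,734.32
Yearly total = $11,181.36
Monthly = $11,181.36 ÷ 12 = $931.78
Shortage spread = $326.88 / 24 = $13.62/mo
New monthly escrow = $931.78 + $13.62 = $945.40

$945.40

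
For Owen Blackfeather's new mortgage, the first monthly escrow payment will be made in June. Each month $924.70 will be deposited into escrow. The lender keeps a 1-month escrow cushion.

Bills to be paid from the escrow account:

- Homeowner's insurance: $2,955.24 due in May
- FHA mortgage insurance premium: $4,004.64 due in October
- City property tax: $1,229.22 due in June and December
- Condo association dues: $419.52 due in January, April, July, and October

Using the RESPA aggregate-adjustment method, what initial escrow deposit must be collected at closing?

$2,374.10

Cushion = 1 × $924.70 = $924.70
Trial balance (start $0, +$924.70 each month, − disbursements):
  Jun: +$924.70 − $1,229.22 → -$304.52
  Jul: +$924.70 − $419.52 → $200.66
  Aug: +$924.70 → $1,125.36
  Sep: +$924.70 → $2,050.06
  Oct: +$924.70 − $4,424.16 → -$1,449.40
  Nov: +$924.70 → -$524.70
  Dec: +$924.70 − $1,229.22 → -$829.22
  Jan: +$924.70 − $419.52 → -$324.04
  Feb: +$924.70 → $600.66
  Mar: +$924.70 → $1,525.36
  Apr: +$924.70 − $419.52 → $2,030.54
  May: +$924.70 − $2,955.24 → $0.00
Lowest trial balance = -$1,449.40 (Oct)
Initial deposit = cushion − low point = $924.70 − (-$1,449.40) = $2,374.10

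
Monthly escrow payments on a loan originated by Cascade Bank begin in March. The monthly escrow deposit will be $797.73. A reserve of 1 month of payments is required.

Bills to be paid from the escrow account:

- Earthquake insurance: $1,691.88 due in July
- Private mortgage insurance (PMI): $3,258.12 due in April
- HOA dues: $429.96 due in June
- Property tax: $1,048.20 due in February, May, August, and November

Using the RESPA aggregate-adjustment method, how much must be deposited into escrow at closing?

Cushion = 1 × $797.73 = $797.73
Trial balance (start $0, +$797.73 each month, − disbursements):
  Mar: +$797.73 → $797.73
  Apr: +$797.73 − $3,258.12 → -$1,662.66
  May: +$797.73 − $1,048.20 → -$1,913.13
  Jun: +$797.73 − $429.96 → -$1,545.36
  Jul: +$797.73 − $1,691.88 → -$2,439.51
  Aug: +$797.73 − $1,048.20 → -$2,689.98
  Sep: +$797.73 → -$1,892.25
  Oct: +$797.73 → -$1,094.52
  Nov: +$797.73 − $1,048.20 → -$1,344.99
  Dec: +$797.73 → -$547.26
  Jan: +$797.73 → $250.47
  Feb: +$797.73 − $1,048.20 → $0.00
Lowest trial balance = -$2,689.98 (Aug)
Initial deposit = cushion − low point = $797.73 − (-$2,689.98) = $3,487.71

$3,487.71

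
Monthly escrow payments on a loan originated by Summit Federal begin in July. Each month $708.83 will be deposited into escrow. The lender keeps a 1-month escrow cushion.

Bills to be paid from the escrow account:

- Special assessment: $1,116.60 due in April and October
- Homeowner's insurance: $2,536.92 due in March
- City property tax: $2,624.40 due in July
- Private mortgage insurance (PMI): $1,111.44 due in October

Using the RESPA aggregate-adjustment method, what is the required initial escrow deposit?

$2,725.95

Cushion = 1 × $708.83 = $708.83
Trial balance (start $0, +$708.83 each month, − disbursements):
  Jul: +$708.83 − $2,624.40 → -$1,915.57
  Aug: +$708.83 → -$1,206.74
  Sep: +$708.83 → -$497.91
  Oct: +$708.83 − $2,228.04 → -$2,017.12
  Nov: +$708.83 → -$1,308.29
  Dec: +$708.83 → -$599.46
  Jan: +$708.83 → $109.37
  Feb: +$708.83 → $818.20
  Mar: +$708.83 − $2,536.92 → -$1,009.89
  Apr: +$708.83 − $1,116.60 → -$1,417.66
  May: +$708.83 → -$708.83
  Jun: +$708.83 → $0.00
Lowest trial balance = -$2,017.12 (Oct)
Initial deposit = cushion − low point = $708.83 − (-$2,017.12) = $2,725.95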